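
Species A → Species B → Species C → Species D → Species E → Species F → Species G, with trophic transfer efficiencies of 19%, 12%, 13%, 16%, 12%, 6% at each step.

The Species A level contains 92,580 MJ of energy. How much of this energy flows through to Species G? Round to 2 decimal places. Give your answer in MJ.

0.32 MJ

Species B: 92580 × 0.19 = 17590.2 MJ
Species C: 17590.2 × 0.12 = 2110.824 MJ
Species D: 2110.824 × 0.13 = 274.40712 MJ
Species E: 274.40712 × 0.16 = 43.9051392 MJ
Species F: 43.9051392 × 0.12 = 5.268616704 MJ
Species G: 5.268616704 × 0.06 = 0.31611700224 MJ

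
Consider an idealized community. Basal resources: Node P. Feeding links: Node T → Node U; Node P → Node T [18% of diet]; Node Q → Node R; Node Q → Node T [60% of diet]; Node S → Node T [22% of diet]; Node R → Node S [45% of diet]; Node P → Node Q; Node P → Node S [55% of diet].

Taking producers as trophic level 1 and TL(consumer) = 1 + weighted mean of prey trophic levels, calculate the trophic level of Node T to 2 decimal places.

3.02

Node Q: 1 + 1 = 2
Node R: 1 + 2 = 3
Node S: 1 + (0.55×1 + 0.45×3) = 2.9
Node T: 1 + (0.22×2.9 + 0.6×2 + 0.18×1) = 3.018
Node U: 1 + 3.018 = 4.018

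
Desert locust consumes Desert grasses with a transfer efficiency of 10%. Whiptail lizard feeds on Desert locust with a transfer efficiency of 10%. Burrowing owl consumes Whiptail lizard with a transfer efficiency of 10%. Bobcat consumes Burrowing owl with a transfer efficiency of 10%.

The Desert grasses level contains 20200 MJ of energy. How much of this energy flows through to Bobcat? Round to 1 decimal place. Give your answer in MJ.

Desert locust: 20200 × 0.1 = 2020 MJ
Whiptail lizard: 2020 × 0.1 = 202 MJ
Burrowing owl: 202 × 0.1 = 20.2 MJ
Bobcat: 20.2 × 0.1 = 2.02 MJ

2.0 MJ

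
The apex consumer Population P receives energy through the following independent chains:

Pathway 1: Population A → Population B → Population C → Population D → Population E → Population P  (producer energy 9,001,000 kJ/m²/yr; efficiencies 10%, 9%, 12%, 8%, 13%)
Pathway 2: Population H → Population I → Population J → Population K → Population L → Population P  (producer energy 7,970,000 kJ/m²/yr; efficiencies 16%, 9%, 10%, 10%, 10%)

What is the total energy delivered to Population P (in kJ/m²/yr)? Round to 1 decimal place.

215.9 kJ/m²/yr

Pathway 1: 9001000 × 0.1 × 0.09 × 0.12 × 0.08 × 0.13 = 101.099232 kJ/m²/yr
Pathway 2: 7970000 × 0.16 × 0.09 × 0.1 × 0.1 × 0.1 = 114.768 kJ/m²/yr
Total at Population P: 101.099232 + 114.768 = 215.867232 kJ/m²/yr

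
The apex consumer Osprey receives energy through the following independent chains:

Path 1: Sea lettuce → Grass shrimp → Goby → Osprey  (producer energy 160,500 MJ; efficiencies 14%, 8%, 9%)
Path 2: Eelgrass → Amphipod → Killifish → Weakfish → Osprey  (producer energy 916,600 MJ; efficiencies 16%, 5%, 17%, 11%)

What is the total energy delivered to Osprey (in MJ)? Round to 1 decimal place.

298.9 MJ

Path 1: 160500 × 0.14 × 0.08 × 0.09 = 161.784 MJ
Path 2: 916600 × 0.16 × 0.05 × 0.17 × 0.11 = 137.12336 MJ
Total at Osprey: 161.784 + 137.12336 = 298.90736 MJ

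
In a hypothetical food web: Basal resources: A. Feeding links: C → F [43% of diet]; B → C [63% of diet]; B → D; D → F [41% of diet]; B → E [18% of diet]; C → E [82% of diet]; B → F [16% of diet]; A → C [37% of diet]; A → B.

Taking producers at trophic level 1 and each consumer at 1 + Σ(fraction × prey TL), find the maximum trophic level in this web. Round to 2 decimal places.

3.68

B: 1 + 1 = 2
C: 1 + (0.63×2 + 0.37×1) = 2.63
D: 1 + 2 = 3
E: 1 + (0.18×2 + 0.82×2.63) = 3.5166
F: 1 + (0.41×3 + 0.16×2 + 0.43×2.63) = 3.6809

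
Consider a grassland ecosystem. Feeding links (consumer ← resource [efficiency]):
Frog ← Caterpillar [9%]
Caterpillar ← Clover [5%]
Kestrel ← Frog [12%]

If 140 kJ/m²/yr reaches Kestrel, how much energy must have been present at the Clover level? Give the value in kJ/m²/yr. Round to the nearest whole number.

259259 kJ/m²/yr

Cumulative transfer efficiency: 0.05 × 0.09 × 0.12 = 0.00054
Clover energy = 140 / 0.00054 = 259259 kJ/m²/yr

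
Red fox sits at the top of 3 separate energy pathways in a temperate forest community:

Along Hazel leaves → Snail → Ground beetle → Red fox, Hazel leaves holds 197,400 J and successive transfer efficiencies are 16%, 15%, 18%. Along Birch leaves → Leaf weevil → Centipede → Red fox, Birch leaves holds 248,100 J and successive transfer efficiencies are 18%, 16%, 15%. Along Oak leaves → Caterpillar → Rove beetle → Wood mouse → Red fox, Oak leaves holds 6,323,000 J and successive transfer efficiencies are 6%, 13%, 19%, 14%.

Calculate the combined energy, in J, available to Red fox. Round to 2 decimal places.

3236.46 J

Via Hazel leaves: 197400 × 0.16 × 0.15 × 0.18 = 852.768 J
Via Birch leaves: 248100 × 0.18 × 0.16 × 0.15 = 1071.792 J
Via Oak leaves: 6323000 × 0.06 × 0.13 × 0.19 × 0.14 = 1311.89604 J
Total at Red fox: 852.768 + 1071.792 + 1311.89604 = 3236.45604 J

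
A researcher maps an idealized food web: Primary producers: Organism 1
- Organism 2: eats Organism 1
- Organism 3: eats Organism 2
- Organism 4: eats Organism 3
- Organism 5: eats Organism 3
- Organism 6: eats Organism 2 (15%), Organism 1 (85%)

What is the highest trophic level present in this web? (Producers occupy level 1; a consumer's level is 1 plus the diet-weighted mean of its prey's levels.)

4

Organism 2: 1 + 1 = 2
Organism 3: 1 + 2 = 3
Organism 4: 1 + 3 = 4
Organism 5: 1 + 3 = 4
Organism 6: 1 + (0.15×2 + 0.85×1) = 2.15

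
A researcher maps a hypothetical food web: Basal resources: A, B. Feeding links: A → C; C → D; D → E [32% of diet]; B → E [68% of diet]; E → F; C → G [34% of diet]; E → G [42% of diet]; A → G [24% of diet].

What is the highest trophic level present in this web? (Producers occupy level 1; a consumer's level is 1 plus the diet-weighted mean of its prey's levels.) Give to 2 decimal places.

3.64

C: 1 + 1 = 2
D: 1 + 2 = 3
E: 1 + (0.32×3 + 0.68×1) = 2.64
F: 1 + 2.64 = 3.64
G: 1 + (0.34×2 + 0.42×2.64 + 0.24×1) = 3.0288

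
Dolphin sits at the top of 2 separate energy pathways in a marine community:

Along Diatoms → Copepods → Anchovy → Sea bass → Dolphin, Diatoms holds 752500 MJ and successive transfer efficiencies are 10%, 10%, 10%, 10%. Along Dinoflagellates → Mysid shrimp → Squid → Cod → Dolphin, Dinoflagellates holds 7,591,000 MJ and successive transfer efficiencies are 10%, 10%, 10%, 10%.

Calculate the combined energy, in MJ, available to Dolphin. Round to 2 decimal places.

834.35 MJ

Via Diatoms: 752500 × 0.1 × 0.1 × 0.1 × 0.1 = 75.25 MJ
Via Dinoflagellates: 7591000 × 0.1 × 0.1 × 0.1 × 0.1 = 759.1 MJ
Total at Dolphin: 75.25 + 759.1 = 834.35 MJ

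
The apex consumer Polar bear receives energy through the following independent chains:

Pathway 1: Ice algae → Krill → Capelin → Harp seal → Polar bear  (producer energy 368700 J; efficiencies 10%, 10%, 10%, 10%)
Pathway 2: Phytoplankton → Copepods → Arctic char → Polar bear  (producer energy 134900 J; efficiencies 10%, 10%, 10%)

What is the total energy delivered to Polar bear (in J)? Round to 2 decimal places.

Pathway 1: 368700 × 0.1 × 0.1 × 0.1 × 0.1 = 36.87 J
Pathway 2: 134900 × 0.1 × 0.1 × 0.1 = 134.9 J
Total at Polar bear: 36.87 + 134.9 = 171.77 J

171.77 J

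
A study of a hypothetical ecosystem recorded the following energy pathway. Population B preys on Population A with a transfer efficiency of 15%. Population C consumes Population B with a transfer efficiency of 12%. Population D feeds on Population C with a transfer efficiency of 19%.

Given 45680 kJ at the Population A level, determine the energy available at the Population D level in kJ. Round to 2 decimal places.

156.23 kJ

Population B: 45680 × 0.15 = 6852 kJ
Population C: 6852 × 0.12 = 822.24 kJ
Population D: 822.24 × 0.19 = 156.2256 kJ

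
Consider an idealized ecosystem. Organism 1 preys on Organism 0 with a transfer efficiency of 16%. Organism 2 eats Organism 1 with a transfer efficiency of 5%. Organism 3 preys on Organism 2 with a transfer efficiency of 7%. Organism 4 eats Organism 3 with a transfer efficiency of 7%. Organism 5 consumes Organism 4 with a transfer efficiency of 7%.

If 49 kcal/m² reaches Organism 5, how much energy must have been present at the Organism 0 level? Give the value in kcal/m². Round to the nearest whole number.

17857143 kcal/m²

Cumulative transfer efficiency: 0.16 × 0.05 × 0.07 × 0.07 × 0.07 = 0.000002744
Organism 0 energy = 49 / 0.000002744 = 17857143 kcal/m²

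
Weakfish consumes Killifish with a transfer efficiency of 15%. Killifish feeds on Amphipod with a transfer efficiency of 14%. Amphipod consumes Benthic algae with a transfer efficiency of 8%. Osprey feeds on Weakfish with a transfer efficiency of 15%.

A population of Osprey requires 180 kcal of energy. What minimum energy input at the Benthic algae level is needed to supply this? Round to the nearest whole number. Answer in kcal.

714286 kcal

Cumulative transfer efficiency: 0.08 × 0.14 × 0.15 × 0.15 = 0.000252
Benthic algae energy = 180 / 0.000252 = 714286 kcal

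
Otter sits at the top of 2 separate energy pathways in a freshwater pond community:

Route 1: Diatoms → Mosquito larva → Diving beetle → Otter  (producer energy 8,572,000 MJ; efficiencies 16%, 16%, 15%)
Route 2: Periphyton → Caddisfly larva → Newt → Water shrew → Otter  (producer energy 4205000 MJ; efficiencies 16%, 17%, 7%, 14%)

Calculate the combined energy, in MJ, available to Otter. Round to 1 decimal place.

34037.4 MJ

Route 1: 8572000 × 0.16 × 0.16 × 0.15 = 32916.48 MJ
Route 2: 4205000 × 0.16 × 0.17 × 0.07 × 0.14 = 1120.8848 MJ
Total at Otter: 32916.48 + 1120.8848 = 34037.3648 MJ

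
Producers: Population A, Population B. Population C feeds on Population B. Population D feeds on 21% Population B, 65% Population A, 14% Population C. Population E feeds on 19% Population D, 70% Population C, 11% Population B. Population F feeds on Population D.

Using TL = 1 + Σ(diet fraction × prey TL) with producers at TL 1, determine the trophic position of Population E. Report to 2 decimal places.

Population C: 1 + 1 = 2
Population D: 1 + (0.21×1 + 0.65×1 + 0.14×2) = 2.14
Population E: 1 + (0.19×2.14 + 0.7×2 + 0.11×1) = 2.9166
Population F: 1 + 2.14 = 3.14

2.92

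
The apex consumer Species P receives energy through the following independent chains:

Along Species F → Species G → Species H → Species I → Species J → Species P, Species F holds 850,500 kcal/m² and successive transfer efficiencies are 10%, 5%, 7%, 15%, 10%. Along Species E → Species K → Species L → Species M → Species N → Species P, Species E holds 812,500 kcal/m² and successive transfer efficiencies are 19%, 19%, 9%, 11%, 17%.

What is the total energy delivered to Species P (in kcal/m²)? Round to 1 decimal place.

Via Species F: 850500 × 0.1 × 0.05 × 0.07 × 0.15 × 0.1 = 4.465125 kcal/m²
Via Species E: 812500 × 0.19 × 0.19 × 0.09 × 0.11 × 0.17 = 49.36449375 kcal/m²
Total at Species P: 4.465125 + 49.36449375 = 53.82961875 kcal/m²

53.8 kcal/m²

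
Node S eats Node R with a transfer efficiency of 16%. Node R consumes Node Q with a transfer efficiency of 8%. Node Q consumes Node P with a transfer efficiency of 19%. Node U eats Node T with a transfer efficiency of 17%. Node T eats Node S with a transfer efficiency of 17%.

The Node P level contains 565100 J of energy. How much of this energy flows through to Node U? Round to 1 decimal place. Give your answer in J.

Node Q: 565100 × 0.19 = 107369 J
Node R: 107369 × 0.08 = 8589.52 J
Node S: 8589.52 × 0.16 = 1374.3232 J
Node T: 1374.3232 × 0.17 = 233.634944 J
Node U: 233.634944 × 0.17 = 39.71794048 J

39.7 J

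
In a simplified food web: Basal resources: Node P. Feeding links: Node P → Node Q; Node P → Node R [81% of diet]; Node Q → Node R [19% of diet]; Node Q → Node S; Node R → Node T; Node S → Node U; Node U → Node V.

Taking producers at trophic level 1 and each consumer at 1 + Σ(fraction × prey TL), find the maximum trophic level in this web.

5

Node Q: 1 + 1 = 2
Node R: 1 + (0.81×1 + 0.19×2) = 2.19
Node S: 1 + 2 = 3
Node T: 1 + 2.19 = 3.19
Node U: 1 + 3 = 4
Node V: 1 + 4 = 5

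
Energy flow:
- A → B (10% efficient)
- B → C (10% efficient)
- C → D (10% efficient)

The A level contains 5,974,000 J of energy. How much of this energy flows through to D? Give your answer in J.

5974 J

B: 5974000 × 0.1 = 597400 J
C: 597400 × 0.1 = 59740 J
D: 59740 × 0.1 = 5974 J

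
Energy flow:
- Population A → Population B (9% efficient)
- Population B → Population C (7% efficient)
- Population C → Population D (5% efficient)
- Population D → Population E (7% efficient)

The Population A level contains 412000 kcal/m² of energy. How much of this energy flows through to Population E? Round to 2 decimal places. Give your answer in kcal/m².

Population B: 412000 × 0.09 = 37080 kcal/m²
Population C: 37080 × 0.07 = 2595.6 kcal/m²
Population D: 2595.6 × 0.05 = 129.78 kcal/m²
Population E: 129.78 × 0.07 = 9.0846 kcal/m²

9.08 kcal/m²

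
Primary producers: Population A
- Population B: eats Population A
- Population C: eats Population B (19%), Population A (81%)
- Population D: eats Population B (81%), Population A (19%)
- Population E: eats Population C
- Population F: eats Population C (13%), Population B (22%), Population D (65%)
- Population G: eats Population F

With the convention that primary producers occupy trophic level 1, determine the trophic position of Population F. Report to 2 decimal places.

Population B: 1 + 1 = 2
Population C: 1 + (0.19×2 + 0.81×1) = 2.19
Population D: 1 + (0.81×2 + 0.19×1) = 2.81
Population E: 1 + 2.19 = 3.19
Population F: 1 + (0.13×2.19 + 0.22×2 + 0.65×2.81) = 3.5512
Population G: 1 + 3.5512 = 4.5512

3.55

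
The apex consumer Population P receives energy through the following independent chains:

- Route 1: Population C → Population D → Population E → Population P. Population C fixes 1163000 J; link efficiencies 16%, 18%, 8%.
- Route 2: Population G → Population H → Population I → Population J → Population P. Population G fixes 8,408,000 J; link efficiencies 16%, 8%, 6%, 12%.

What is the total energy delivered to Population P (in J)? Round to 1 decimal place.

3454.4 J

Route 1: 1163000 × 0.16 × 0.18 × 0.08 = 2679.552 J
Route 2: 8408000 × 0.16 × 0.08 × 0.06 × 0.12 = 774.88128 J
Total at Population P: 2679.552 + 774.88128 = 3454.43328 J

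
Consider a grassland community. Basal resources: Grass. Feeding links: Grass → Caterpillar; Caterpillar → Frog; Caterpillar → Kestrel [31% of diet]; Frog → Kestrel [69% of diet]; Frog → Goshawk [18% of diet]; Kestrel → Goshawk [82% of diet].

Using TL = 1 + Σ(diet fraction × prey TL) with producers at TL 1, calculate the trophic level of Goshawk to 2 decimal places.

Caterpillar: 1 + 1 = 2
Frog: 1 + 2 = 3
Kestrel: 1 + (0.31×2 + 0.69×3) = 3.69
Goshawk: 1 + (0.18×3 + 0.82×3.69) = 4.5658

4.57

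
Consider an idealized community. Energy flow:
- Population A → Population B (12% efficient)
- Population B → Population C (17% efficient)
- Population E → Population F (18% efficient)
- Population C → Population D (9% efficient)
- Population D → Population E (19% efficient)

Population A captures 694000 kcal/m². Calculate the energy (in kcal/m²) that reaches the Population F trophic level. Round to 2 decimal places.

Population B: 694000 × 0.12 = 83280 kcal/m²
Population C: 83280 × 0.17 = 14157.6 kcal/m²
Population D: 14157.6 × 0.09 = 1274.184 kcal/m²
Population E: 1274.184 × 0.19 = 242.09496 kcal/m²
Population F: 242.09496 × 0.18 = 43.5770928 kcal/m²

43.58 kcal/m²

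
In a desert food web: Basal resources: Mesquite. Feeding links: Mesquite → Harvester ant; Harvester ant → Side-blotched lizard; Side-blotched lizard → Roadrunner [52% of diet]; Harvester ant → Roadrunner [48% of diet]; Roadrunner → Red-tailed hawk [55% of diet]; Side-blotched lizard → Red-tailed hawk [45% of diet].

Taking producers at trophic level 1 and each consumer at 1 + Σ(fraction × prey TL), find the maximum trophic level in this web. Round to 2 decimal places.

Harvester ant: 1 + 1 = 2
Side-blotched lizard: 1 + 2 = 3
Roadrunner: 1 + (0.52×3 + 0.48×2) = 3.52
Red-tailed hawk: 1 + (0.55×3.52 + 0.45×3) = 4.286

4.29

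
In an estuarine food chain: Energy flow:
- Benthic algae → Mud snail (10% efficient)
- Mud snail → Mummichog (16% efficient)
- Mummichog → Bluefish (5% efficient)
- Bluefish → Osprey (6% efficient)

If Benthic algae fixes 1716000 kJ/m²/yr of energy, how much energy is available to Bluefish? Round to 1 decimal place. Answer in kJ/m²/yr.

1372.8 kJ/m²/yr

Mud snail: 1716000 × 0.1 = 171600 kJ/m²/yr
Mummichog: 171600 × 0.16 = 27456 kJ/m²/yr
Bluefish: 27456 × 0.05 = 1372.8 kJ/m²/yr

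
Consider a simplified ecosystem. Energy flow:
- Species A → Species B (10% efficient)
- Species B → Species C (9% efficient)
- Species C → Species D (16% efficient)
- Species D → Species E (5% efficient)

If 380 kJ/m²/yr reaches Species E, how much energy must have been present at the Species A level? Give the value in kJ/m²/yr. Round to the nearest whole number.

Cumulative transfer efficiency: 0.1 × 0.09 × 0.16 × 0.05 = 0.000072
Species A energy = 380 / 0.000072 = 5277778 kJ/m²/yr

5277778 kJ/m²/yr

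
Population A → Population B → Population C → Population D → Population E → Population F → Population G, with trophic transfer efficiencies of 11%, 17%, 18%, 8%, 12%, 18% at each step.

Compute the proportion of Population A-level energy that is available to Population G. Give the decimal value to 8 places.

Product of link efficiencies: 0.11 × 0.17 × 0.18 × 0.08 × 0.12 × 0.18 = 0.000005816448

0.00000582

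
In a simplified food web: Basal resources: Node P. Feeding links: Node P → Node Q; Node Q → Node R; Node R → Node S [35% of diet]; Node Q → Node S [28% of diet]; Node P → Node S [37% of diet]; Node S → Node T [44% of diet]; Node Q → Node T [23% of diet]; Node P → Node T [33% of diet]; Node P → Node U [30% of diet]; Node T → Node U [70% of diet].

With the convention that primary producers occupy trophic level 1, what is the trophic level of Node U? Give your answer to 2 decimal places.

3.47

Node Q: 1 + 1 = 2
Node R: 1 + 2 = 3
Node S: 1 + (0.35×3 + 0.28×2 + 0.37×1) = 2.98
Node T: 1 + (0.44×2.98 + 0.23×2 + 0.33×1) = 3.1012
Node U: 1 + (0.3×1 + 0.7×3.1012) = 3.47084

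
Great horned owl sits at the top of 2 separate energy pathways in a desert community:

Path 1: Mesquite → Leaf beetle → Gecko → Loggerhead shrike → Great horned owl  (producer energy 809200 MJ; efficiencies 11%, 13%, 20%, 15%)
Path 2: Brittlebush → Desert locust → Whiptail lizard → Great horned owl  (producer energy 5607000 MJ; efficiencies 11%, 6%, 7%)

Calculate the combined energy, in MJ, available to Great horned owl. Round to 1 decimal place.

2937.6 MJ

Path 1: 809200 × 0.11 × 0.13 × 0.2 × 0.15 = 347.1468 MJ
Path 2: 5607000 × 0.11 × 0.06 × 0.07 = 2590.434 MJ
Total at Great horned owl: 347.1468 + 2590.434 = 2937.5808 MJ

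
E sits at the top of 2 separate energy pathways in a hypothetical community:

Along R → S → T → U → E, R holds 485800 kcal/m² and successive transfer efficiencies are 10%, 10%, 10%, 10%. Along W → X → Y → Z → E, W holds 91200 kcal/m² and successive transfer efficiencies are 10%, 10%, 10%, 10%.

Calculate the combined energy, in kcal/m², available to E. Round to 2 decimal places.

Via R: 485800 × 0.1 × 0.1 × 0.1 × 0.1 = 48.58 kcal/m²
Via W: 91200 × 0.1 × 0.1 × 0.1 × 0.1 = 9.12 kcal/m²
Total at E: 48.58 + 9.12 = 57.7 kcal/m²

57.70 kcal/m²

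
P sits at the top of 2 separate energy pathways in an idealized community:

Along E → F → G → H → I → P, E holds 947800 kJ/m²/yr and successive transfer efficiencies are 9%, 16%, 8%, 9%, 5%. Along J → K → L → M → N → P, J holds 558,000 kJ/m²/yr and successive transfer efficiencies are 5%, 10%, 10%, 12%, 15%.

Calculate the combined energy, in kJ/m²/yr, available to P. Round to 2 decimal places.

9.94 kJ/m²/yr

Via E: 947800 × 0.09 × 0.16 × 0.08 × 0.09 × 0.05 = 4.9133952 kJ/m²/yr
Via J: 558000 × 0.05 × 0.1 × 0.1 × 0.12 × 0.15 = 5.022 kJ/m²/yr
Total at P: 4.9133952 + 5.022 = 9.9353952 kJ/m²/yr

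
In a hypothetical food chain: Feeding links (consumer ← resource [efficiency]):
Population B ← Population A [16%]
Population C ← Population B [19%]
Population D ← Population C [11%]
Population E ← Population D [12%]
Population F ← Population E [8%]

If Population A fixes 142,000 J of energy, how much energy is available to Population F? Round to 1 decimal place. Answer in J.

Population B: 142000 × 0.16 = 22720 J
Population C: 22720 × 0.19 = 4316.8 J
Population D: 4316.8 × 0.11 = 474.848 J
Population E: 474.848 × 0.12 = 56.98176 J
Population F: 56.98176 × 0.08 = 4.5585408 J

4.6 J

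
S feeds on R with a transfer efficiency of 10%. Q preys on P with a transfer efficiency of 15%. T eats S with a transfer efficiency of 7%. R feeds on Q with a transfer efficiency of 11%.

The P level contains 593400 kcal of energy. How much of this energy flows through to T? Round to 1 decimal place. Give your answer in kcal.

68.5 kcal

Q: 593400 × 0.15 = 89010 kcal
R: 89010 × 0.11 = 9791.1 kcal
S: 9791.1 × 0.1 = 979.11 kcal
T: 979.11 × 0.07 = 68.5377 kcal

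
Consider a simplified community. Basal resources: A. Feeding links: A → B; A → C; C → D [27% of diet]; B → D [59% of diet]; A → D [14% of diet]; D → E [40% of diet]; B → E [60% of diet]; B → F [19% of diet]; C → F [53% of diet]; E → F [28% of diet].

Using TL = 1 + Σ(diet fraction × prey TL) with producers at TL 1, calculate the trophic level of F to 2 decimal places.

B: 1 + 1 = 2
C: 1 + 1 = 2
D: 1 + (0.27×2 + 0.59×2 + 0.14×1) = 2.86
E: 1 + (0.4×2.86 + 0.6×2) = 3.344
F: 1 + (0.19×2 + 0.53×2 + 0.28×3.344) = 3.37632

3.38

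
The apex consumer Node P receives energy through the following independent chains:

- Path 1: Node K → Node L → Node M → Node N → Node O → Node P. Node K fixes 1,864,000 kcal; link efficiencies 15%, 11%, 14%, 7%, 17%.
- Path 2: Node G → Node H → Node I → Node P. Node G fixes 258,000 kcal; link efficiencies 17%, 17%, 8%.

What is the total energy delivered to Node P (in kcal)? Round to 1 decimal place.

Path 1: 1864000 × 0.15 × 0.11 × 0.14 × 0.07 × 0.17 = 51.239496 kcal
Path 2: 258000 × 0.17 × 0.17 × 0.08 = 596.496 kcal
Total at Node P: 51.239496 + 596.496 = 647.735496 kcal

647.7 kcal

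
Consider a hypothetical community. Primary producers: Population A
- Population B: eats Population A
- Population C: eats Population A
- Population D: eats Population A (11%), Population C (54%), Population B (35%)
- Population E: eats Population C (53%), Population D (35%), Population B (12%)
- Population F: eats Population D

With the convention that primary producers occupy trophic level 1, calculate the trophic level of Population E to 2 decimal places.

3.31

Population B: 1 + 1 = 2
Population C: 1 + 1 = 2
Population D: 1 + (0.11×1 + 0.54×2 + 0.35×2) = 2.89
Population E: 1 + (0.53×2 + 0.35×2.89 + 0.12×2) = 3.3115
Population F: 1 + 2.89 = 3.89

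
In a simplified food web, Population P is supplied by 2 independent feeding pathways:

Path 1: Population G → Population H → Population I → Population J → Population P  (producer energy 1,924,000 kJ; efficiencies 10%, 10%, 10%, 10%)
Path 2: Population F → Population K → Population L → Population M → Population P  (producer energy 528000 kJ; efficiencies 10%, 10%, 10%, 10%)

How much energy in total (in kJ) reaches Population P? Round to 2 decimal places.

245.20 kJ

Path 1: 1924000 × 0.1 × 0.1 × 0.1 × 0.1 = 192.4 kJ
Path 2: 528000 × 0.1 × 0.1 × 0.1 × 0.1 = 52.8 kJ
Total at Population P: 192.4 + 52.8 = 245.2 kJ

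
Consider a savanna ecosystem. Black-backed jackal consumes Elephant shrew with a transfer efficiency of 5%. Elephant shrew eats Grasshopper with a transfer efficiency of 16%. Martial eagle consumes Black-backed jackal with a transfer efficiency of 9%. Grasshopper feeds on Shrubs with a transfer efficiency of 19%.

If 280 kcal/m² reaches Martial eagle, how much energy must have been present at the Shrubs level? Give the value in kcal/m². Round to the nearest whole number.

2046784 kcal/m²

Cumulative transfer efficiency: 0.19 × 0.16 × 0.05 × 0.09 = 0.0001368
Shrubs energy = 280 / 0.0001368 = 2046784 kcal/m²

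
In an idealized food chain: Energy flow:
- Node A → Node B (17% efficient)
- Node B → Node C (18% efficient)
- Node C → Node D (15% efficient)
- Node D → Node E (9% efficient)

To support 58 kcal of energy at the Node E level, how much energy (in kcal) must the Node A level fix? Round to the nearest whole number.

140402 kcal

Cumulative transfer efficiency: 0.17 × 0.18 × 0.15 × 0.09 = 0.0004131
Node A energy = 58 / 0.0004131 = 140402 kcal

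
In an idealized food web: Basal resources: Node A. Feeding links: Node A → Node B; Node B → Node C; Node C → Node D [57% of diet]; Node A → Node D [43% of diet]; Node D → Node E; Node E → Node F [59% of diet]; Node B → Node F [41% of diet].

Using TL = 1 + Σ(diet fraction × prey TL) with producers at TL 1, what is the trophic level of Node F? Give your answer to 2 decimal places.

Node B: 1 + 1 = 2
Node C: 1 + 2 = 3
Node D: 1 + (0.57×3 + 0.43×1) = 3.14
Node E: 1 + 3.14 = 4.14
Node F: 1 + (0.59×4.14 + 0.41×2) = 4.2626

4.26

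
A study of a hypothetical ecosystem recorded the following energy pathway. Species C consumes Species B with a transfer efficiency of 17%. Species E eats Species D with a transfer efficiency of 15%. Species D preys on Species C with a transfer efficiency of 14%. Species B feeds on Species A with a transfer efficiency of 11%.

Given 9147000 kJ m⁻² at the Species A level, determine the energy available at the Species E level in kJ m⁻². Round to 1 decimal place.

3592.0 kJ m⁻²

Species B: 9147000 × 0.11 = 1006170 kJ m⁻²
Species C: 1006170 × 0.17 = 171048.9 kJ m⁻²
Species D: 171048.9 × 0.14 = 23946.846 kJ m⁻²
Species E: 23946.846 × 0.15 = 3592.0269 kJ m⁻²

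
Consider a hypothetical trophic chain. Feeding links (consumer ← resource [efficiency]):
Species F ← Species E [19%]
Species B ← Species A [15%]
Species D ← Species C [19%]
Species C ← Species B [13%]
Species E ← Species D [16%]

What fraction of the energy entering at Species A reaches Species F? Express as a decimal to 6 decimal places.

0.000113

Product of link efficiencies: 0.15 × 0.13 × 0.19 × 0.16 × 0.19 = 0.000112632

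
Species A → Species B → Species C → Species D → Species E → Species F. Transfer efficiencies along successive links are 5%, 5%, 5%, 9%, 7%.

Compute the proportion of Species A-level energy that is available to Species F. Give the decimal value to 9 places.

Product of link efficiencies: 0.05 × 0.05 × 0.05 × 0.09 × 0.07 = 0.0000007875

0.000000788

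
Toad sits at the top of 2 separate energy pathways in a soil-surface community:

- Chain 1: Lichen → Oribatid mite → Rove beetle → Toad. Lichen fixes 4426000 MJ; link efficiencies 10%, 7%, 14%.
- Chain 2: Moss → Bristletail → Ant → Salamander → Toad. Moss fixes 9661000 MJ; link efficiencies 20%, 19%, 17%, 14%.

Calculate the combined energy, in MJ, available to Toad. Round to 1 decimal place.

13074.9 MJ

Chain 1: 4426000 × 0.1 × 0.07 × 0.14 = 4337.48 MJ
Chain 2: 9661000 × 0.2 × 0.19 × 0.17 × 0.14 = 8737.4084 MJ
Total at Toad: 4337.48 + 8737.4084 = 13074.8884 MJ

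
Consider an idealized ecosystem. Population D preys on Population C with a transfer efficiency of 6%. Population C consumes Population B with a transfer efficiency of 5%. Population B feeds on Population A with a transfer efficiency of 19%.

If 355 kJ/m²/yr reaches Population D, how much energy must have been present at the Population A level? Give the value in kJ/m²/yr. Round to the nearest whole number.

622807 kJ/m²/yr

Cumulative transfer efficiency: 0.19 × 0.05 × 0.06 = 0.00057
Population A energy = 355 / 0.00057 = 622807 kJ/m²/yr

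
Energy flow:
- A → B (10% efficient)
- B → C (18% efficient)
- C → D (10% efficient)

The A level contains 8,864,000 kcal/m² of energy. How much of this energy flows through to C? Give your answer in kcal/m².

B: 8864000 × 0.1 = 886400 kcal/m²
C: 886400 × 0.18 = 159552 kcal/m²

159552 kcal/m²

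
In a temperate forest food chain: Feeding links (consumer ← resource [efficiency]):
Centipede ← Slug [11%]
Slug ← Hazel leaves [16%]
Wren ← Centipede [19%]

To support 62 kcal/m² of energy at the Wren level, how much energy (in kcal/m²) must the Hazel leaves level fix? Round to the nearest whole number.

18541 kcal/m²

Cumulative transfer efficiency: 0.16 × 0.11 × 0.19 = 0.003344
Hazel leaves energy = 62 / 0.003344 = 18541 kcal/m²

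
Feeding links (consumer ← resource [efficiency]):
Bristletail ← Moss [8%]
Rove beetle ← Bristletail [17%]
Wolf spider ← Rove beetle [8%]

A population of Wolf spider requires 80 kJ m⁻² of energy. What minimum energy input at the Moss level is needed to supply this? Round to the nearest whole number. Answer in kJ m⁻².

Cumulative transfer efficiency: 0.08 × 0.17 × 0.08 = 0.001088
Moss energy = 80 / 0.001088 = 73529 kJ m⁻²

73529 kJ m⁻²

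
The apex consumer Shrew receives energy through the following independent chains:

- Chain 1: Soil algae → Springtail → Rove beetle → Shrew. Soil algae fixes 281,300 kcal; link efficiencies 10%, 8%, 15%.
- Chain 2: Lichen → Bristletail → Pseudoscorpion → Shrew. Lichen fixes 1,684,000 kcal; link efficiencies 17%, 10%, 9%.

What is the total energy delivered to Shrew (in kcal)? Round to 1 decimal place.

2914.1 kcal

Chain 1: 281300 × 0.1 × 0.08 × 0.15 = 337.56 kcal
Chain 2: 1684000 × 0.17 × 0.1 × 0.09 = 2576.52 kcal
Total at Shrew: 337.56 + 2576.52 = 2914.08 kcal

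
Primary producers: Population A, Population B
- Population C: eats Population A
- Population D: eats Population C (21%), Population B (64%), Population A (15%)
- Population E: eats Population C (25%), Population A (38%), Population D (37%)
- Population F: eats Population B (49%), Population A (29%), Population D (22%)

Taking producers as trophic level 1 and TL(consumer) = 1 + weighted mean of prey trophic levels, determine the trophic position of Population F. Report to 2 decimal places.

2.27

Population C: 1 + 1 = 2
Population D: 1 + (0.21×2 + 0.64×1 + 0.15×1) = 2.21
Population E: 1 + (0.25×2 + 0.38×1 + 0.37×2.21) = 2.6977
Population F: 1 + (0.49×1 + 0.29×1 + 0.22×2.21) = 2.2662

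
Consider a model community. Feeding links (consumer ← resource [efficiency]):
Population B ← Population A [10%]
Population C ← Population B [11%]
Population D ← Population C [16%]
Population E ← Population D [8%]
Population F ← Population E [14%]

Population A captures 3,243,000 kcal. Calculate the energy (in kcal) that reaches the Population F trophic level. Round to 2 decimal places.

63.93 kcal

Population B: 3243000 × 0.1 = 324300 kcal
Population C: 324300 × 0.11 = 35673 kcal
Population D: 35673 × 0.16 = 5707.68 kcal
Population E: 5707.68 × 0.08 = 456.6144 kcal
Population F: 456.6144 × 0.14 = 63.926016 kcal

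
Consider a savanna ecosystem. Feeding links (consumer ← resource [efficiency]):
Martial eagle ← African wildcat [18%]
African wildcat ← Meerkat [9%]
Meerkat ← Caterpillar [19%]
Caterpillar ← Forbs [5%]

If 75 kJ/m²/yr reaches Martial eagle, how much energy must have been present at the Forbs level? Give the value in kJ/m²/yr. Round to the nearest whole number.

Cumulative transfer efficiency: 0.05 × 0.19 × 0.09 × 0.18 = 0.0001539
Forbs energy = 75 / 0.0001539 = 487329 kJ/m²/yr

487329 kJ/m²/yr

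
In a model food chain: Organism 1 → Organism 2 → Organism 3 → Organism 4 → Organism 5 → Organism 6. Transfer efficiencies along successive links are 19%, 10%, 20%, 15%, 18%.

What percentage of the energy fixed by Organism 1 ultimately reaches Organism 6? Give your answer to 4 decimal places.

0.0103%

Product of link efficiencies: 0.19 × 0.1 × 0.2 × 0.15 × 0.18 = 0.0001026
As a percentage: 0.0001026 × 100 = 0.0103%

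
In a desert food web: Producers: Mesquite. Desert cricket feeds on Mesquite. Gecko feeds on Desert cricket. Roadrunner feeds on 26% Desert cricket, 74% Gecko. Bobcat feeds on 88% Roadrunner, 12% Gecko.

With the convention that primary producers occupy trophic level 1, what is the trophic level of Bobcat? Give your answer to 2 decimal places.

Desert cricket: 1 + 1 = 2
Gecko: 1 + 2 = 3
Roadrunner: 1 + (0.26×2 + 0.74×3) = 3.74
Bobcat: 1 + (0.88×3.74 + 0.12×3) = 4.6512

4.65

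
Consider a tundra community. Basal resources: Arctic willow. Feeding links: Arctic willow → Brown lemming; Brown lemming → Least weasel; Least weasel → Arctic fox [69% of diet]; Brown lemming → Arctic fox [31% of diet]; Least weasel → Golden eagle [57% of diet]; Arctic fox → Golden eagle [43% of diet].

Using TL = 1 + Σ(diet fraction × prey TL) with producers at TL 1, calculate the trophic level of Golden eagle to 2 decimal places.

4.30

Brown lemming: 1 + 1 = 2
Least weasel: 1 + 2 = 3
Arctic fox: 1 + (0.69×3 + 0.31×2) = 3.69
Golden eagle: 1 + (0.57×3 + 0.43×3.69) = 4.2967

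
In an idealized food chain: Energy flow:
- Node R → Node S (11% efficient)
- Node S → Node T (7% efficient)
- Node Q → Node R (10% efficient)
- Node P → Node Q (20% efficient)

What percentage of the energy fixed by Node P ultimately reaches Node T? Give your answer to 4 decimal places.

0.0154%

Product of link efficiencies: 0.2 × 0.1 × 0.11 × 0.07 = 0.000154
As a percentage: 0.000154 × 100 = 0.0154%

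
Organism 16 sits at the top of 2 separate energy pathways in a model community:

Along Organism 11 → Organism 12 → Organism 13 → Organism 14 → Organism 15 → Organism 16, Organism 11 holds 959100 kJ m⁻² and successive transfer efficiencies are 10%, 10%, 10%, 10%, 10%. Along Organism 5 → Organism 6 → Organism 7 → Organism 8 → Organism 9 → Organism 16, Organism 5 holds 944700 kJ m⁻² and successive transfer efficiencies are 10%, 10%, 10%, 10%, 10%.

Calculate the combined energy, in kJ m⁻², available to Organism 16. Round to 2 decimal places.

Via Organism 11: 959100 × 0.1 × 0.1 × 0.1 × 0.1 × 0.1 = 9.591 kJ m⁻²
Via Organism 5: 944700 × 0.1 × 0.1 × 0.1 × 0.1 × 0.1 = 9.447 kJ m⁻²
Total at Organism 16: 9.591 + 9.447 = 19.038 kJ m⁻²

19.04 kJ m⁻²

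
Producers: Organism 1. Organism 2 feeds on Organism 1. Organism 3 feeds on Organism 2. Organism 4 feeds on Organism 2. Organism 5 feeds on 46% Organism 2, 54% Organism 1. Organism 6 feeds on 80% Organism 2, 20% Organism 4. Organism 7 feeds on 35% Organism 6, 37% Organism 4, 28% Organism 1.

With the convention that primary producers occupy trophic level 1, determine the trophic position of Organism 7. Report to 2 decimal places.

Organism 2: 1 + 1 = 2
Organism 3: 1 + 2 = 3
Organism 4: 1 + 2 = 3
Organism 5: 1 + (0.46×2 + 0.54×1) = 2.46
Organism 6: 1 + (0.8×2 + 0.2×3) = 3.2
Organism 7: 1 + (0.35×3.2 + 0.37×3 + 0.28×1) = 3.51

3.51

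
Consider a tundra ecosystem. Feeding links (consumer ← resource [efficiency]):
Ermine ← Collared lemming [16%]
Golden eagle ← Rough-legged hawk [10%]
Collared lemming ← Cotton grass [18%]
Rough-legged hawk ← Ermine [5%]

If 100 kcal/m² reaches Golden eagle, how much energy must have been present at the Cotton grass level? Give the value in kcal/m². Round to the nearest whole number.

694444 kcal/m²

Cumulative transfer efficiency: 0.18 × 0.16 × 0.05 × 0.1 = 0.000144
Cotton grass energy = 100 / 0.000144 = 694444 kcal/m²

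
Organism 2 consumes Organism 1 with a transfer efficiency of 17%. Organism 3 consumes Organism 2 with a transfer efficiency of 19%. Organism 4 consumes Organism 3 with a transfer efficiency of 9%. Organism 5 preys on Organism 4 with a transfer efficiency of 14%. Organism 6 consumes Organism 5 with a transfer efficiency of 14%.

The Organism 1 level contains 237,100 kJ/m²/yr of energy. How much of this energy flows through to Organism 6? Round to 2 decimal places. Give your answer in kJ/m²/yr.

Organism 2: 237100 × 0.17 = 40307 kJ/m²/yr
Organism 3: 40307 × 0.19 = 7658.33 kJ/m²/yr
Organism 4: 7658.33 × 0.09 = 689.2497 kJ/m²/yr
Organism 5: 689.2497 × 0.14 = 96.494958 kJ/m²/yr
Organism 6: 96.494958 × 0.14 = 13.50929412 kJ/m²/yr

13.51 kJ/m²/yr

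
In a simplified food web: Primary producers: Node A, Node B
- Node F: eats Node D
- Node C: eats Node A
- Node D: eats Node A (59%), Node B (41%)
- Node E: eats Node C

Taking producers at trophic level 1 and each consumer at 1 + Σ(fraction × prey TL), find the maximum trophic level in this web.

3

Node C: 1 + 1 = 2
Node D: 1 + (0.59×1 + 0.41×1) = 2
Node E: 1 + 2 = 3
Node F: 1 + 2 = 3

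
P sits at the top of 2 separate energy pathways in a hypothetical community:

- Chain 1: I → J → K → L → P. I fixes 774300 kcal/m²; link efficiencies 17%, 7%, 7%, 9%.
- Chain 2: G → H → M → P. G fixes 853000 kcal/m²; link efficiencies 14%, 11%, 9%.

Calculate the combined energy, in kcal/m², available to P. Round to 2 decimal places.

1240.31 kcal/m²

Chain 1: 774300 × 0.17 × 0.07 × 0.07 × 0.09 = 58.049271 kcal/m²
Chain 2: 853000 × 0.14 × 0.11 × 0.09 = 1182.258 kcal/m²
Total at P: 58.049271 + 1182.258 = 1240.307271 kcal/m²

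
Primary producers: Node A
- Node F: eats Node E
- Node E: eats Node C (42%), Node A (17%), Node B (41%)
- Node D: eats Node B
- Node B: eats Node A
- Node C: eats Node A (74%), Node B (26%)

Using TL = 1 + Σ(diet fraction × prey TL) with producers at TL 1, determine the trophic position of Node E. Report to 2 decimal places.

Node B: 1 + 1 = 2
Node C: 1 + (0.74×1 + 0.26×2) = 2.26
Node D: 1 + 2 = 3
Node E: 1 + (0.42×2.26 + 0.17×1 + 0.41×2) = 2.9392
Node F: 1 + 2.9392 = 3.9392

2.94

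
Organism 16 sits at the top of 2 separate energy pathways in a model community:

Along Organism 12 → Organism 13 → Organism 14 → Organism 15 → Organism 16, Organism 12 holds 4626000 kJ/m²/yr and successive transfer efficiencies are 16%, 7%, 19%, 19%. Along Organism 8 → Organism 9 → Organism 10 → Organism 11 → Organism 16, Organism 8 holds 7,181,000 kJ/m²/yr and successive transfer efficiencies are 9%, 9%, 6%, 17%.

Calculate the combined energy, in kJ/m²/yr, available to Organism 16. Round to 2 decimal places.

2463.68 kJ/m²/yr

Via Organism 12: 4626000 × 0.16 × 0.07 × 0.19 × 0.19 = 1870.38432 kJ/m²/yr
Via Organism 8: 7181000 × 0.09 × 0.09 × 0.06 × 0.17 = 593.29422 kJ/m²/yr
Total at Organism 16: 1870.38432 + 593.29422 = 2463.67854 kJ/m²/yr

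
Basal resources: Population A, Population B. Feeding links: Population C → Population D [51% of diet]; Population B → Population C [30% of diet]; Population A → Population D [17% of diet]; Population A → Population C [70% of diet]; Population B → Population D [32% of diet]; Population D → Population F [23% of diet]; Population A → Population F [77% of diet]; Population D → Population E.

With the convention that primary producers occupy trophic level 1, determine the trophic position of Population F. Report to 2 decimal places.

Population C: 1 + (0.3×1 + 0.7×1) = 2
Population D: 1 + (0.51×2 + 0.17×1 + 0.32×1) = 2.51
Population E: 1 + 2.51 = 3.51
Population F: 1 + (0.77×1 + 0.23×2.51) = 2.3473

2.35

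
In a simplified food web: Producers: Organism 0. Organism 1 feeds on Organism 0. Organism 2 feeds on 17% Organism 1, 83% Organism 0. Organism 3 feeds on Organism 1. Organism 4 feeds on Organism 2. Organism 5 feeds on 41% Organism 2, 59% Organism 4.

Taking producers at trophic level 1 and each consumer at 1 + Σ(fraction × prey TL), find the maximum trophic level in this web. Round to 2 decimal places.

3.76

Organism 1: 1 + 1 = 2
Organism 2: 1 + (0.17×2 + 0.83×1) = 2.17
Organism 3: 1 + 2 = 3
Organism 4: 1 + 2.17 = 3.17
Organism 5: 1 + (0.41×2.17 + 0.59×3.17) = 3.76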